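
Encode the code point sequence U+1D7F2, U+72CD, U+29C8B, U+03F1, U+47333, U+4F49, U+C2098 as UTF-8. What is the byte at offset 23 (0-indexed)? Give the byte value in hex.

U+1D7F2 → 4-byte form F0 9D 9F B2 at offsets 0–3.
U+72CD → 3-byte form E7 8B 8D at offsets 4–6.
U+29C8B → 4-byte form F0 A9 B2 8B at offsets 7–10.
U+03F1 → 2-byte form CF B1 at offsets 11–12.
U+47333 → 4-byte form F1 87 8C B3 at offsets 13–16.
U+4F49 → 3-byte form E4 BD 89 at offsets 17–19.
U+C2098 → 4-byte form F3 82 82 98 at offsets 20–23.
Offset 23 falls in char 7's range; it's byte 4 of F3 82 82 98 = 0x98.

0x98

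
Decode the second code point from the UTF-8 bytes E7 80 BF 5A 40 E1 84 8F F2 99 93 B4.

U+005A

Offset 0: leading byte 0xE7 = 11100111 → 3-byte char #1 = E7 80 BF.
Offset 3: leading byte 0x5A = 01011010 → 1-byte char #2 = 5A.
Leading byte 0x5A = 01011010 matches 0xxxxxxx → 1-byte sequence.
Byte 1: 0x5A = 01011010, payload 1011010 (7 bits).
Concatenate: 1011010 = 0x5A (7 bits → U+005A).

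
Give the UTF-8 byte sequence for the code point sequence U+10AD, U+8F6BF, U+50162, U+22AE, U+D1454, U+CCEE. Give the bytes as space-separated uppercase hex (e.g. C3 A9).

E1 82 AD F2 8F 9A BF F1 90 85 A2 E2 8A AE F3 91 91 94 EC B3 AE

U+10AD: 3-byte form → E1 82 AD.
U+8F6BF: 4-byte form → F2 8F 9A BF.
U+50162: 4-byte form → F1 90 85 A2.
U+22AE: 3-byte form → E2 8A AE.
U+D1454: 4-byte form → F3 91 91 94.
U+CCEE: 3-byte form → EC B3 AE.
Concatenated (21 bytes): E1 82 AD F2 8F 9A BF F1 90 85 A2 E2 8A AE F3 91 91 94 EC B3 AE.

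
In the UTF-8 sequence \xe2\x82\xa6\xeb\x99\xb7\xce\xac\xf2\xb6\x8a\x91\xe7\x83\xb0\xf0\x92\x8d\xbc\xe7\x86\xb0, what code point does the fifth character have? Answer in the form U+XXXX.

Offset 0: leading byte 0xE2 = 11100010 → 3-byte char #1 = E2 82 A6.
Offset 3: leading byte 0xEB = 11101011 → 3-byte char #2 = EB 99 B7.
Offset 6: leading byte 0xCE = 11001110 → 2-byte char #3 = CE AC.
Offset 8: leading byte 0xF2 = 11110010 → 4-byte char #4 = F2 B6 8A 91.
Offset 12: leading byte 0xE7 = 11100111 → 3-byte char #5 = E7 83 B0.
Leading byte 0xE7 = 11100111 matches 1110xxxx → 3-byte sequence.
Byte 1: 0xE7 = 11100111, payload 0111 (4 bits).
Byte 2: 0x83 = 10000011 (10xxxxxx ✓), payload 000011.
Byte 3: 0xB0 = 10110000 (10xxxxxx ✓), payload 110000.
Concatenate: 0111000011110000 = 0x70F0 (16 bits → U+70F0).

U+70F0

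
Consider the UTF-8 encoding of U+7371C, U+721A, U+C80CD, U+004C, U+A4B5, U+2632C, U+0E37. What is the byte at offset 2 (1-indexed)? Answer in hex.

0xB3

1-indexed offset 2 is 0-indexed offset 1.
U+7371C → 4-byte form F1 B3 9C 9C at offsets 0–3.
Offset 1 falls in char 1's range; it's byte 2 of F1 B3 9C 9C = 0xB3.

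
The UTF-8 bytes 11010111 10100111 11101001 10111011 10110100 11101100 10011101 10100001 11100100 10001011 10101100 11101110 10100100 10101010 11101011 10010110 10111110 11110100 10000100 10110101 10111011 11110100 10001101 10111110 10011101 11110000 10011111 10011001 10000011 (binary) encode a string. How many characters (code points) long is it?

Byte at offset 0: 0xD7 = 11010111 → 2-byte char (#1). Advance 2.
Byte at offset 2: 0xE9 = 11101001 → 3-byte char (#2). Advance 3.
Byte at offset 5: 0xEC = 11101100 → 3-byte char (#3). Advance 3.
Byte at offset 8: 0xE4 = 11100100 → 3-byte char (#4). Advance 3.
Byte at offset 11: 0xEE = 11101110 → 3-byte char (#5). Advance 3.
Byte at offset 14: 0xEB = 11101011 → 3-byte char (#6). Advance 3.
Byte at offset 17: 0xF4 = 11110100 → 4-byte char (#7). Advance 4.
Byte at offset 21: 0xF4 = 11110100 → 4-byte char (#8). Advance 4.
Byte at offset 25: 0xF0 = 11110000 → 4-byte char (#9). Advance 4.
Reached end at offset 29 after 9 code points.

9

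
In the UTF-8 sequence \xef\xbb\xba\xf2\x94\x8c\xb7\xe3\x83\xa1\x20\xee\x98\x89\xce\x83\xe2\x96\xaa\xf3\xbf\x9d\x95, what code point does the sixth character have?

U+0383

Offset 0: leading byte 0xEF = 11101111 → 3-byte char #1 = EF BB BA.
Offset 3: leading byte 0xF2 = 11110010 → 4-byte char #2 = F2 94 8C B7.
Offset 7: leading byte 0xE3 = 11100011 → 3-byte char #3 = E3 83 A1.
Offset 10: leading byte 0x20 = 00100000 → 1-byte char #4 = 20.
Offset 11: leading byte 0xEE = 11101110 → 3-byte char #5 = EE 98 89.
Offset 14: leading byte 0xCE = 11001110 → 2-byte char #6 = CE 83.
Leading byte 0xCE = 11001110 matches 110xxxxx → 2-byte sequence.
Byte 1: 0xCE = 11001110, payload 01110 (5 bits).
Byte 2: 0x83 = 10000011 (10xxxxxx ✓), payload 000011.
Concatenate: 01110000011 = 0x383 (11 bits → U+0383).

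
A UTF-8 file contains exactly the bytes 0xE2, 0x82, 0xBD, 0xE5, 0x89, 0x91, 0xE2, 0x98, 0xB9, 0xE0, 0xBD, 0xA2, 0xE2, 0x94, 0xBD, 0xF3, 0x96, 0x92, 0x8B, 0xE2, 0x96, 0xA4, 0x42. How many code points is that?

Byte at offset 0: 0xE2 = 11100010 → 3-byte char (#1). Advance 3.
Byte at offset 3: 0xE5 = 11100101 → 3-byte char (#2). Advance 3.
Byte at offset 6: 0xE2 = 11100010 → 3-byte char (#3). Advance 3.
Byte at offset 9: 0xE0 = 11100000 → 3-byte char (#4). Advance 3.
Byte at offset 12: 0xE2 = 11100010 → 3-byte char (#5). Advance 3.
Byte at offset 15: 0xF3 = 11110011 → 4-byte char (#6). Advance 4.
Byte at offset 19: 0xE2 = 11100010 → 3-byte char (#7). Advance 3.
Byte at offset 22: 0x42 = 01000010 → 1-byte char (#8). Advance 1.
Reached end at offset 23 after 8 code points.

8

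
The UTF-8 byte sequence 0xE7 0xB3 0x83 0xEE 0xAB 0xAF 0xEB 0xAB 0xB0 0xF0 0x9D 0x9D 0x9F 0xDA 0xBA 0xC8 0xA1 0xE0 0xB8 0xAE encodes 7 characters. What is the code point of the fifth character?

U+06BA

Offset 0: leading byte 0xE7 = 11100111 → 3-byte char #1 = E7 B3 83.
Offset 3: leading byte 0xEE = 11101110 → 3-byte char #2 = EE AB AF.
Offset 6: leading byte 0xEB = 11101011 → 3-byte char #3 = EB AB B0.
Offset 9: leading byte 0xF0 = 11110000 → 4-byte char #4 = F0 9D 9D 9F.
Offset 13: leading byte 0xDA = 11011010 → 2-byte char #5 = DA BA.
Leading byte 0xDA = 11011010 matches 110xxxxx → 2-byte sequence.
Byte 1: 0xDA = 11011010, payload 11010 (5 bits).
Byte 2: 0xBA = 10111010 (10xxxxxx ✓), payload 111010.
Concatenate: 11010111010 = 0x6BA (11 bits → U+06BA).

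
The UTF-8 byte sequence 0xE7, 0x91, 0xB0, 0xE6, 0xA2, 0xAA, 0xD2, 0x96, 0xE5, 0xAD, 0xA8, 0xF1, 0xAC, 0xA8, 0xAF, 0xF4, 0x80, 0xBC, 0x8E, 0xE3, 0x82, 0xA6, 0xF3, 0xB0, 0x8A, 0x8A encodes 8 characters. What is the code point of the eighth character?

Offset 0: leading byte 0xE7 = 11100111 → 3-byte char #1 = E7 91 B0.
Offset 3: leading byte 0xE6 = 11100110 → 3-byte char #2 = E6 A2 AA.
Offset 6: leading byte 0xD2 = 11010010 → 2-byte char #3 = D2 96.
Offset 8: leading byte 0xE5 = 11100101 → 3-byte char #4 = E5 AD A8.
Offset 11: leading byte 0xF1 = 11110001 → 4-byte char #5 = F1 AC A8 AF.
Offset 15: leading byte 0xF4 = 11110100 → 4-byte char #6 = F4 80 BC 8E.
Offset 19: leading byte 0xE3 = 11100011 → 3-byte char #7 = E3 82 A6.
Offset 22: leading byte 0xF3 = 11110011 → 4-byte char #8 = F3 B0 8A 8A.
Leading byte 0xF3 = 11110011 matches 11110xxx → 4-byte sequence.
Byte 1: 0xF3 = 11110011, payload 011 (3 bits).
Byte 2: 0xB0 = 10110000 (10xxxxxx ✓), payload 110000.
Byte 3: 0x8A = 10001010 (10xxxxxx ✓), payload 001010.
Byte 4: 0x8A = 10001010 (10xxxxxx ✓), payload 001010.
Concatenate: 011110000001010001010 = 0xF028A (21 bits → U+F028A).

U+F028A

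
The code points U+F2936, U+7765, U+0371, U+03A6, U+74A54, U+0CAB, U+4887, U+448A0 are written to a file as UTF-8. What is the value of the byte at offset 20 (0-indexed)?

0x87

U+F2936 → 4-byte form F3 B2 A4 B6 at offsets 0–3.
U+7765 → 3-byte form E7 9D A5 at offsets 4–6.
U+0371 → 2-byte form CD B1 at offsets 7–8.
U+03A6 → 2-byte form CE A6 at offsets 9–10.
U+74A54 → 4-byte form F1 B4 A9 94 at offsets 11–14.
U+0CAB → 3-byte form E0 B2 AB at offsets 15–17.
U+4887 → 3-byte form E4 A2 87 at offsets 18–20.
Offset 20 falls in char 7's range; it's byte 3 of E4 A2 87 = 0x87.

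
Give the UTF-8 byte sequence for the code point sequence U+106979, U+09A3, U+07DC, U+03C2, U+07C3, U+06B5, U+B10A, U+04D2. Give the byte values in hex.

U+106979: 4-byte form → F4 86 A5 B9.
U+09A3: 3-byte form → E0 A6 A3.
U+07DC: 2-byte form → DF 9C.
U+03C2: 2-byte form → CF 82.
U+07C3: 2-byte form → DF 83.
U+06B5: 2-byte form → DA B5.
U+B10A: 3-byte form → EB 84 8A.
U+04D2: 2-byte form → D3 92.
Concatenated (20 bytes): F4 86 A5 B9 E0 A6 A3 DF 9C CF 82 DF 83 DA B5 EB 84 8A D3 92.

F4 86 A5 B9 E0 A6 A3 DF 9C CF 82 DF 83 DA B5 EB 84 8A D3 92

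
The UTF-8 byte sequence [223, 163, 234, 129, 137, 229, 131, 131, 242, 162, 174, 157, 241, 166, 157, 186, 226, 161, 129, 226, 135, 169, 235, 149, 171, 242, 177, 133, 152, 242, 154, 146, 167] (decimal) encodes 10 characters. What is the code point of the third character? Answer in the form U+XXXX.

U+50C3

Offset 0: leading byte 0xDF = 11011111 → 2-byte char #1 = DF A3.
Offset 2: leading byte 0xEA = 11101010 → 3-byte char #2 = EA 81 89.
Offset 5: leading byte 0xE5 = 11100101 → 3-byte char #3 = E5 83 83.
Leading byte 0xE5 = 11100101 matches 1110xxxx → 3-byte sequence.
Byte 1: 0xE5 = 11100101, payload 0101 (4 bits).
Byte 2: 0x83 = 10000011 (10xxxxxx ✓), payload 000011.
Byte 3: 0x83 = 10000011 (10xxxxxx ✓), payload 000011.
Concatenate: 0101000011000011 = 0x50C3 (16 bits → U+50C3).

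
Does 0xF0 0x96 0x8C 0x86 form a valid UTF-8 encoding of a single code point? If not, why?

valid

Leading byte 0xF0 = 11110000 → 4-byte form.
Continuation bytes 0x96=10010110, 0x8C=10001100, 0x86=10000110 all match 10xxxxxx.
Decoded value 0x16306 is ≥ 0x10000 (shortest form) and not a surrogate.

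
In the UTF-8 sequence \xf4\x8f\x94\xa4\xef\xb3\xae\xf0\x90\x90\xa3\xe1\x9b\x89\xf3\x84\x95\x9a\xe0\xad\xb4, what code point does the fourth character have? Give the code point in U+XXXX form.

U+16C9

Offset 0: leading byte 0xF4 = 11110100 → 4-byte char #1 = F4 8F 94 A4.
Offset 4: leading byte 0xEF = 11101111 → 3-byte char #2 = EF B3 AE.
Offset 7: leading byte 0xF0 = 11110000 → 4-byte char #3 = F0 90 90 A3.
Offset 11: leading byte 0xE1 = 11100001 → 3-byte char #4 = E1 9B 89.
Leading byte 0xE1 = 11100001 matches 1110xxxx → 3-byte sequence.
Byte 1: 0xE1 = 11100001, payload 0001 (4 bits).
Byte 2: 0x9B = 10011011 (10xxxxxx ✓), payload 011011.
Byte 3: 0x89 = 10001001 (10xxxxxx ✓), payload 001001.
Concatenate: 0001011011001001 = 0x16C9 (16 bits → U+16C9).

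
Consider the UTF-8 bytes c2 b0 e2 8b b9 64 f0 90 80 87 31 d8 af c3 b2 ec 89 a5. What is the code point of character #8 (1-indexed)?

U+C265

Offset 0: leading byte 0xC2 = 11000010 → 2-byte char #1 = C2 B0.
Offset 2: leading byte 0xE2 = 11100010 → 3-byte char #2 = E2 8B B9.
Offset 5: leading byte 0x64 = 01100100 → 1-byte char #3 = 64.
Offset 6: leading byte 0xF0 = 11110000 → 4-byte char #4 = F0 90 80 87.
Offset 10: leading byte 0x31 = 00110001 → 1-byte char #5 = 31.
Offset 11: leading byte 0xD8 = 11011000 → 2-byte char #6 = D8 AF.
Offset 13: leading byte 0xC3 = 11000011 → 2-byte char #7 = C3 B2.
Offset 15: leading byte 0xEC = 11101100 → 3-byte char #8 = EC 89 A5.
Leading byte 0xEC = 11101100 matches 1110xxxx → 3-byte sequence.
Byte 1: 0xEC = 11101100, payload 1100 (4 bits).
Byte 2: 0x89 = 10001001 (10xxxxxx ✓), payload 001001.
Byte 3: 0xA5 = 10100101 (10xxxxxx ✓), payload 100101.
Concatenate: 1100001001100101 = 0xC265 (16 bits → U+C265).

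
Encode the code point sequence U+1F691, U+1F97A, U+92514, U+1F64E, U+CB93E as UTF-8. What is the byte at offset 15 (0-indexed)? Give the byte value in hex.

0x8E

U+1F691 → 4-byte form F0 9F 9A 91 at offsets 0–3.
U+1F97A → 4-byte form F0 9F A5 BA at offsets 4–7.
U+92514 → 4-byte form F2 92 94 94 at offsets 8–11.
U+1F64E → 4-byte form F0 9F 99 8E at offsets 12–15.
Offset 15 falls in char 4's range; it's byte 4 of F0 9F 99 8E = 0x8E.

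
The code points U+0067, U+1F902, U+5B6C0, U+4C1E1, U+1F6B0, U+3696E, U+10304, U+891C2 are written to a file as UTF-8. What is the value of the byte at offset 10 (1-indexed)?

0xF1

1-indexed offset 10 is 0-indexed offset 9.
U+0067 → 1-byte form 67 at offsets 0–0.
U+1F902 → 4-byte form F0 9F A4 82 at offsets 1–4.
U+5B6C0 → 4-byte form F1 9B 9B 80 at offsets 5–8.
U+4C1E1 → 4-byte form F1 8C 87 A1 at offsets 9–12.
Offset 9 falls in char 4's range; it's byte 1 of F1 8C 87 A1 = 0xF1.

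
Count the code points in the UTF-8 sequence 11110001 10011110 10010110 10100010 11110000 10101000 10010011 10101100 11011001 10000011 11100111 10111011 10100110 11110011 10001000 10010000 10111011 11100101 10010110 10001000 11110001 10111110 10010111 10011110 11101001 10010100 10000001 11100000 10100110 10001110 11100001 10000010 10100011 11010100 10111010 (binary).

Byte at offset 0: 0xF1 = 11110001 → 4-byte char (#1). Advance 4.
Byte at offset 4: 0xF0 = 11110000 → 4-byte char (#2). Advance 4.
Byte at offset 8: 0xD9 = 11011001 → 2-byte char (#3). Advance 2.
Byte at offset 10: 0xE7 = 11100111 → 3-byte char (#4). Advance 3.
Byte at offset 13: 0xF3 = 11110011 → 4-byte char (#5). Advance 4.
Byte at offset 17: 0xE5 = 11100101 → 3-byte char (#6). Advance 3.
Byte at offset 20: 0xF1 = 11110001 → 4-byte char (#7). Advance 4.
Byte at offset 24: 0xE9 = 11101001 → 3-byte char (#8). Advance 3.
Byte at offset 27: 0xE0 = 11100000 → 3-byte char (#9). Advance 3.
Byte at offset 30: 0xE1 = 11100001 → 3-byte char (#10). Advance 3.
Byte at offset 33: 0xD4 = 11010100 → 2-byte char (#11). Advance 2.
Reached end at offset 35 after 11 code points.

11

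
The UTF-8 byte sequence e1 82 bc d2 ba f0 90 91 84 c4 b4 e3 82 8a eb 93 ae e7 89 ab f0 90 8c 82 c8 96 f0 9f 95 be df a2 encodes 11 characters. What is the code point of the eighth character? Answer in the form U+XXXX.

U+10302

Offset 0: leading byte 0xE1 = 11100001 → 3-byte char #1 = E1 82 BC.
Offset 3: leading byte 0xD2 = 11010010 → 2-byte char #2 = D2 BA.
Offset 5: leading byte 0xF0 = 11110000 → 4-byte char #3 = F0 90 91 84.
Offset 9: leading byte 0xC4 = 11000100 → 2-byte char #4 = C4 B4.
Offset 11: leading byte 0xE3 = 11100011 → 3-byte char #5 = E3 82 8A.
Offset 14: leading byte 0xEB = 11101011 → 3-byte char #6 = EB 93 AE.
Offset 17: leading byte 0xE7 = 11100111 → 3-byte char #7 = E7 89 AB.
Offset 20: leading byte 0xF0 = 11110000 → 4-byte char #8 = F0 90 8C 82.
Leading byte 0xF0 = 11110000 matches 11110xxx → 4-byte sequence.
Byte 1: 0xF0 = 11110000, payload 000 (3 bits).
Byte 2: 0x90 = 10010000 (10xxxxxx ✓), payload 010000.
Byte 3: 0x8C = 10001100 (10xxxxxx ✓), payload 001100.
Byte 4: 0x82 = 10000010 (10xxxxxx ✓), payload 000010.
Concatenate: 000010000001100000010 = 0x10302 (21 bits → U+10302).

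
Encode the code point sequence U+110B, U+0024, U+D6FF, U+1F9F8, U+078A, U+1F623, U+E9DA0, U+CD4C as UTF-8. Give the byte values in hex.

E1 84 8B 24 ED 9B BF F0 9F A7 B8 DE 8A F0 9F 98 A3 F3 A9 B6 A0 EC B5 8C

U+110B: 3-byte form → E1 84 8B.
U+0024: 1-byte form → 24.
U+D6FF: 3-byte form → ED 9B BF.
U+1F9F8: 4-byte form → F0 9F A7 B8.
U+078A: 2-byte form → DE 8A.
U+1F623: 4-byte form → F0 9F 98 A3.
U+E9DA0: 4-byte form → F3 A9 B6 A0.
U+CD4C: 3-byte form → EC B5 8C.
Concatenated (24 bytes): E1 84 8B 24 ED 9B BF F0 9F A7 B8 DE 8A F0 9F 98 A3 F3 A9 B6 A0 EC B5 8C.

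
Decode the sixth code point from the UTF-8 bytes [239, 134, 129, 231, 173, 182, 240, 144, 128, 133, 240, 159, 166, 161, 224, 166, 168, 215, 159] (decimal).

U+05DF

Offset 0: leading byte 0xEF = 11101111 → 3-byte char #1 = EF 86 81.
Offset 3: leading byte 0xE7 = 11100111 → 3-byte char #2 = E7 AD B6.
Offset 6: leading byte 0xF0 = 11110000 → 4-byte char #3 = F0 90 80 85.
Offset 10: leading byte 0xF0 = 11110000 → 4-byte char #4 = F0 9F A6 A1.
Offset 14: leading byte 0xE0 = 11100000 → 3-byte char #5 = E0 A6 A8.
Offset 17: leading byte 0xD7 = 11010111 → 2-byte char #6 = D7 9F.
Leading byte 0xD7 = 11010111 matches 110xxxxx → 2-byte sequence.
Byte 1: 0xD7 = 11010111, payload 10111 (5 bits).
Byte 2: 0x9F = 10011111 (10xxxxxx ✓), payload 011111.
Concatenate: 10111011111 = 0x5DF (11 bits → U+05DF).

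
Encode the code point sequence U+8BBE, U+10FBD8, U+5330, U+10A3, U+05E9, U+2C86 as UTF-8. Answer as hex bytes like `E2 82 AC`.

E8 AE BE F4 8F AF 98 E5 8C B0 E1 82 A3 D7 A9 E2 B2 86

U+8BBE: 3-byte form → E8 AE BE.
U+10FBD8: 4-byte form → F4 8F AF 98.
U+5330: 3-byte form → E5 8C B0.
U+10A3: 3-byte form → E1 82 A3.
U+05E9: 2-byte form → D7 A9.
U+2C86: 3-byte form → E2 B2 86.
Concatenated (18 bytes): E8 AE BE F4 8F AF 98 E5 8C B0 E1 82 A3 D7 A9 E2 B2 86.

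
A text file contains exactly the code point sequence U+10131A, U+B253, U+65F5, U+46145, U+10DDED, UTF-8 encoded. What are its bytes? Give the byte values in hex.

F4 81 8C 9A EB 89 93 E6 97 B5 F1 86 85 85 F4 8D B7 AD

U+10131A: 4-byte form → F4 81 8C 9A.
U+B253: 3-byte form → EB 89 93.
U+65F5: 3-byte form → E6 97 B5.
U+46145: 4-byte form → F1 86 85 85.
U+10DDED: 4-byte form → F4 8D B7 AD.
Concatenated (18 bytes): F4 81 8C 9A EB 89 93 E6 97 B5 F1 86 85 85 F4 8D B7 AD.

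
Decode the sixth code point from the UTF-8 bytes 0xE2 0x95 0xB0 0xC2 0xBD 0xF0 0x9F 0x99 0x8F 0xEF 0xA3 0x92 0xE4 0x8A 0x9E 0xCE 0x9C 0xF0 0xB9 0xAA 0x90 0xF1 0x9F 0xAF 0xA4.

U+039C

Offset 0: leading byte 0xE2 = 11100010 → 3-byte char #1 = E2 95 B0.
Offset 3: leading byte 0xC2 = 11000010 → 2-byte char #2 = C2 BD.
Offset 5: leading byte 0xF0 = 11110000 → 4-byte char #3 = F0 9F 99 8F.
Offset 9: leading byte 0xEF = 11101111 → 3-byte char #4 = EF A3 92.
Offset 12: leading byte 0xE4 = 11100100 → 3-byte char #5 = E4 8A 9E.
Offset 15: leading byte 0xCE = 11001110 → 2-byte char #6 = CE 9C.
Leading byte 0xCE = 11001110 matches 110xxxxx → 2-byte sequence.
Byte 1: 0xCE = 11001110, payload 01110 (5 bits).
Byte 2: 0x9C = 10011100 (10xxxxxx ✓), payload 011100.
Concatenate: 01110011100 = 0x39C (11 bits → U+039C).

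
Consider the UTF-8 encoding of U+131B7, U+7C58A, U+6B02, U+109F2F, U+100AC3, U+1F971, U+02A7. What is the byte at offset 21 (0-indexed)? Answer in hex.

U+131B7 → 4-byte form F0 93 86 B7 at offsets 0–3.
U+7C58A → 4-byte form F1 BC 96 8A at offsets 4–7.
U+6B02 → 3-byte form E6 AC 82 at offsets 8–10.
U+109F2F → 4-byte form F4 89 BC AF at offsets 11–14.
U+100AC3 → 4-byte form F4 80 AB 83 at offsets 15–18.
U+1F971 → 4-byte form F0 9F A5 B1 at offsets 19–22.
Offset 21 falls in char 6's range; it's byte 3 of F0 9F A5 B1 = 0xA5.

0xA5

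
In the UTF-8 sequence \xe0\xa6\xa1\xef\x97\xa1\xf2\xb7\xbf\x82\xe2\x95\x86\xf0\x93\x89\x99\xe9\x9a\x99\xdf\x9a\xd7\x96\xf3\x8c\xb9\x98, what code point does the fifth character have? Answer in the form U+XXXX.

U+13259

Offset 0: leading byte 0xE0 = 11100000 → 3-byte char #1 = E0 A6 A1.
Offset 3: leading byte 0xEF = 11101111 → 3-byte char #2 = EF 97 A1.
Offset 6: leading byte 0xF2 = 11110010 → 4-byte char #3 = F2 B7 BF 82.
Offset 10: leading byte 0xE2 = 11100010 → 3-byte char #4 = E2 95 86.
Offset 13: leading byte 0xF0 = 11110000 → 4-byte char #5 = F0 93 89 99.
Leading byte 0xF0 = 11110000 matches 11110xxx → 4-byte sequence.
Byte 1: 0xF0 = 11110000, payload 000 (3 bits).
Byte 2: 0x93 = 10010011 (10xxxxxx ✓), payload 010011.
Byte 3: 0x89 = 10001001 (10xxxxxx ✓), payload 001001.
Byte 4: 0x99 = 10011001 (10xxxxxx ✓), payload 011001.
Concatenate: 000010011001001011001 = 0x13259 (21 bits → U+13259).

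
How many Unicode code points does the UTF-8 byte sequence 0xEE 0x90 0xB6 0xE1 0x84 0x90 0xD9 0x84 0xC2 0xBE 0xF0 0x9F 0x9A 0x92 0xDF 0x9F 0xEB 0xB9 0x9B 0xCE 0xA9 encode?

8

Byte at offset 0: 0xEE = 11101110 → 3-byte char (#1). Advance 3.
Byte at offset 3: 0xE1 = 11100001 → 3-byte char (#2). Advance 3.
Byte at offset 6: 0xD9 = 11011001 → 2-byte char (#3). Advance 2.
Byte at offset 8: 0xC2 = 11000010 → 2-byte char (#4). Advance 2.
Byte at offset 10: 0xF0 = 11110000 → 4-byte char (#5). Advance 4.
Byte at offset 14: 0xDF = 11011111 → 2-byte char (#6). Advance 2.
Byte at offset 16: 0xEB = 11101011 → 3-byte char (#7). Advance 3.
Byte at offset 19: 0xCE = 11001110 → 2-byte char (#8). Advance 2.
Reached end at offset 21 after 8 code points.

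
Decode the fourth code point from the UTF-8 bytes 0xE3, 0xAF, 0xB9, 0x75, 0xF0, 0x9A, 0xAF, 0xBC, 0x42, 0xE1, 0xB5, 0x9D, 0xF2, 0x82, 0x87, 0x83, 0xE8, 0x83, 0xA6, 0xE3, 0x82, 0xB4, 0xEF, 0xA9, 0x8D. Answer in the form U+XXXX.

Offset 0: leading byte 0xE3 = 11100011 → 3-byte char #1 = E3 AF B9.
Offset 3: leading byte 0x75 = 01110101 → 1-byte char #2 = 75.
Offset 4: leading byte 0xF0 = 11110000 → 4-byte char #3 = F0 9A AF BC.
Offset 8: leading byte 0x42 = 01000010 → 1-byte char #4 = 42.
Leading byte 0x42 = 01000010 matches 0xxxxxxx → 1-byte sequence.
Byte 1: 0x42 = 01000010, payload 1000010 (7 bits).
Concatenate: 1000010 = 0x42 (7 bits → U+0042).

U+0042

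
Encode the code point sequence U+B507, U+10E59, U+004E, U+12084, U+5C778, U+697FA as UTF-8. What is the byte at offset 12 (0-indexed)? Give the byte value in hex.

0xF1

U+B507 → 3-byte form EB 94 87 at offsets 0–2.
U+10E59 → 4-byte form F0 90 B9 99 at offsets 3–6.
U+004E → 1-byte form 4E at offsets 7–7.
U+12084 → 4-byte form F0 92 82 84 at offsets 8–11.
U+5C778 → 4-byte form F1 9C 9D B8 at offsets 12–15.
Offset 12 falls in char 5's range; it's byte 1 of F1 9C 9D B8 = 0xF1.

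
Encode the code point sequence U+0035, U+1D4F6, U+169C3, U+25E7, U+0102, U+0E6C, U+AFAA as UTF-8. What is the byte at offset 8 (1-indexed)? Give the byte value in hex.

1-indexed offset 8 is 0-indexed offset 7.
U+0035 → 1-byte form 35 at offsets 0–0.
U+1D4F6 → 4-byte form F0 9D 93 B6 at offsets 1–4.
U+169C3 → 4-byte form F0 96 A7 83 at offsets 5–8.
Offset 7 falls in char 3's range; it's byte 3 of F0 96 A7 83 = 0xA7.

0xA7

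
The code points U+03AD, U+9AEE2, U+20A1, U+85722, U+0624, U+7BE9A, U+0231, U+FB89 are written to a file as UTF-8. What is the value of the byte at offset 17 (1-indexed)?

0xBB

1-indexed offset 17 is 0-indexed offset 16.
U+03AD → 2-byte form CE AD at offsets 0–1.
U+9AEE2 → 4-byte form F2 9A BB A2 at offsets 2–5.
U+20A1 → 3-byte form E2 82 A1 at offsets 6–8.
U+85722 → 4-byte form F2 85 9C A2 at offsets 9–12.
U+0624 → 2-byte form D8 A4 at offsets 13–14.
U+7BE9A → 4-byte form F1 BB BA 9A at offsets 15–18.
Offset 16 falls in char 6's range; it's byte 2 of F1 BB BA 9A = 0xBB.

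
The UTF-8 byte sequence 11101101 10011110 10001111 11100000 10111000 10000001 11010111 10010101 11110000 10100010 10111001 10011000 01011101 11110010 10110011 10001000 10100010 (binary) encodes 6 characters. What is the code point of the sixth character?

Offset 0: leading byte 0xED = 11101101 → 3-byte char #1 = ED 9E 8F.
Offset 3: leading byte 0xE0 = 11100000 → 3-byte char #2 = E0 B8 81.
Offset 6: leading byte 0xD7 = 11010111 → 2-byte char #3 = D7 95.
Offset 8: leading byte 0xF0 = 11110000 → 4-byte char #4 = F0 A2 B9 98.
Offset 12: leading byte 0x5D = 01011101 → 1-byte char #5 = 5D.
Offset 13: leading byte 0xF2 = 11110010 → 4-byte char #6 = F2 B3 88 A2.
Leading byte 0xF2 = 11110010 matches 11110xxx → 4-byte sequence.
Byte 1: 0xF2 = 11110010, payload 010 (3 bits).
Byte 2: 0xB3 = 10110011 (10xxxxxx ✓), payload 110011.
Byte 3: 0x88 = 10001000 (10xxxxxx ✓), payload 001000.
Byte 4: 0xA2 = 10100010 (10xxxxxx ✓), payload 100010.
Concatenate: 010110011001000100010 = 0xB3222 (21 bits → U+B3222).

U+B3222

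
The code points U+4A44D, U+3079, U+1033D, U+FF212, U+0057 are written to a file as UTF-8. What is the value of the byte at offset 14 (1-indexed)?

1-indexed offset 14 is 0-indexed offset 13.
U+4A44D → 4-byte form F1 8A 91 8D at offsets 0–3.
U+3079 → 3-byte form E3 81 B9 at offsets 4–6.
U+1033D → 4-byte form F0 90 8C BD at offsets 7–10.
U+FF212 → 4-byte form F3 BF 88 92 at offsets 11–14.
Offset 13 falls in char 4's range; it's byte 3 of F3 BF 88 92 = 0x88.

0x88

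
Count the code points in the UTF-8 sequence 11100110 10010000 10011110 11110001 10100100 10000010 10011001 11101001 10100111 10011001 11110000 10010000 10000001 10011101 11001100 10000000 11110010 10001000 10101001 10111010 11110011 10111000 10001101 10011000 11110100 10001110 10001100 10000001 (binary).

8

Byte at offset 0: 0xE6 = 11100110 → 3-byte char (#1). Advance 3.
Byte at offset 3: 0xF1 = 11110001 → 4-byte char (#2). Advance 4.
Byte at offset 7: 0xE9 = 11101001 → 3-byte char (#3). Advance 3.
Byte at offset 10: 0xF0 = 11110000 → 4-byte char (#4). Advance 4.
Byte at offset 14: 0xCC = 11001100 → 2-byte char (#5). Advance 2.
Byte at offset 16: 0xF2 = 11110010 → 4-byte char (#6). Advance 4.
Byte at offset 20: 0xF3 = 11110011 → 4-byte char (#7). Advance 4.
Byte at offset 24: 0xF4 = 11110100 → 4-byte char (#8). Advance 4.
Reached end at offset 28 after 8 code points.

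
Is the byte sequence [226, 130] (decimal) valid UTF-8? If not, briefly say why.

Leading byte 0xE2 = 11100010 → 3-byte form, but only 2 bytes are present.

invalid (sequence truncated)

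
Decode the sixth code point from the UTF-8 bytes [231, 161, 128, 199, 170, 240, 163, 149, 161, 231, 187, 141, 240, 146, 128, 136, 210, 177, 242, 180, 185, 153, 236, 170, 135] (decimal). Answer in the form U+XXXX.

U+04B1

Offset 0: leading byte 0xE7 = 11100111 → 3-byte char #1 = E7 A1 80.
Offset 3: leading byte 0xC7 = 11000111 → 2-byte char #2 = C7 AA.
Offset 5: leading byte 0xF0 = 11110000 → 4-byte char #3 = F0 A3 95 A1.
Offset 9: leading byte 0xE7 = 11100111 → 3-byte char #4 = E7 BB 8D.
Offset 12: leading byte 0xF0 = 11110000 → 4-byte char #5 = F0 92 80 88.
Offset 16: leading byte 0xD2 = 11010010 → 2-byte char #6 = D2 B1.
Leading byte 0xD2 = 11010010 matches 110xxxxx → 2-byte sequence.
Byte 1: 0xD2 = 11010010, payload 10010 (5 bits).
Byte 2: 0xB1 = 10110001 (10xxxxxx ✓), payload 110001.
Concatenate: 10010110001 = 0x4B1 (11 bits → U+04B1).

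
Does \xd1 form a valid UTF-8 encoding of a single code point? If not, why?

Leading byte 0xD1 = 11010001 → 2-byte form, but only 1 byte is present.

invalid (sequence truncated)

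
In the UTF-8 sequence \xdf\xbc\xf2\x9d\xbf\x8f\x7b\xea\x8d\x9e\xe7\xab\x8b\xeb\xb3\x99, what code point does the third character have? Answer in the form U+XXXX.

U+007B

Offset 0: leading byte 0xDF = 11011111 → 2-byte char #1 = DF BC.
Offset 2: leading byte 0xF2 = 11110010 → 4-byte char #2 = F2 9D BF 8F.
Offset 6: leading byte 0x7B = 01111011 → 1-byte char #3 = 7B.
Leading byte 0x7B = 01111011 matches 0xxxxxxx → 1-byte sequence.
Byte 1: 0x7B = 01111011, payload 1111011 (7 bits).
Concatenate: 1111011 = 0x7B (7 bits → U+007B).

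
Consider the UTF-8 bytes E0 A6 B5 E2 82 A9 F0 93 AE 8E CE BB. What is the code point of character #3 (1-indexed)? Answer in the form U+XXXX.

Offset 0: leading byte 0xE0 = 11100000 → 3-byte char #1 = E0 A6 B5.
Offset 3: leading byte 0xE2 = 11100010 → 3-byte char #2 = E2 82 A9.
Offset 6: leading byte 0xF0 = 11110000 → 4-byte char #3 = F0 93 AE 8E.
Leading byte 0xF0 = 11110000 matches 11110xxx → 4-byte sequence.
Byte 1: 0xF0 = 11110000, payload 000 (3 bits).
Byte 2: 0x93 = 10010011 (10xxxxxx ✓), payload 010011.
Byte 3: 0xAE = 10101110 (10xxxxxx ✓), payload 101110.
Byte 4: 0x8E = 10001110 (10xxxxxx ✓), payload 001110.
Concatenate: 000010011101110001110 = 0x13B8E (21 bits → U+13B8E).

U+13B8E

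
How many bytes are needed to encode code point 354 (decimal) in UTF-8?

2

U+0162 = 0x162. UTF-8 uses 1 byte below 0x80, 2 below 0x800, 3 below 0x10000, 4 up to 0x10FFFF. 0x162 is in U+0080–U+07FF → 2 bytes.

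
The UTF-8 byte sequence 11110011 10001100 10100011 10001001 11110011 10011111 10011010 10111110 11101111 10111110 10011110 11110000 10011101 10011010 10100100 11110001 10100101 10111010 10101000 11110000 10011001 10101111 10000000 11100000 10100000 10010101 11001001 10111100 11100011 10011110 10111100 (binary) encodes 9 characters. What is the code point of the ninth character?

U+37BC

Offset 0: leading byte 0xF3 = 11110011 → 4-byte char #1 = F3 8C A3 89.
Offset 4: leading byte 0xF3 = 11110011 → 4-byte char #2 = F3 9F 9A BE.
Offset 8: leading byte 0xEF = 11101111 → 3-byte char #3 = EF BE 9E.
Offset 11: leading byte 0xF0 = 11110000 → 4-byte char #4 = F0 9D 9A A4.
Offset 15: leading byte 0xF1 = 11110001 → 4-byte char #5 = F1 A5 BA A8.
Offset 19: leading byte 0xF0 = 11110000 → 4-byte char #6 = F0 99 AF 80.
Offset 23: leading byte 0xE0 = 11100000 → 3-byte char #7 = E0 A0 95.
Offset 26: leading byte 0xC9 = 11001001 → 2-byte char #8 = C9 BC.
Offset 28: leading byte 0xE3 = 11100011 → 3-byte char #9 = E3 9E BC.
Leading byte 0xE3 = 11100011 matches 1110xxxx → 3-byte sequence.
Byte 1: 0xE3 = 11100011, payload 0011 (4 bits).
Byte 2: 0x9E = 10011110 (10xxxxxx ✓), payload 011110.
Byte 3: 0xBC = 10111100 (10xxxxxx ✓), payload 111100.
Concatenate: 0011011110111100 = 0x37BC (16 bits → U+37BC).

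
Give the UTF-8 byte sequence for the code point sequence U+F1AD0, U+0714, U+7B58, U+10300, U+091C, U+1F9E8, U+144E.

F3 B1 AB 90 DC 94 E7 AD 98 F0 90 8C 80 E0 A4 9C F0 9F A7 A8 E1 91 8E

U+F1AD0: 4-byte form → F3 B1 AB 90.
U+0714: 2-byte form → DC 94.
U+7B58: 3-byte form → E7 AD 98.
U+10300: 4-byte form → F0 90 8C 80.
U+091C: 3-byte form → E0 A4 9C.
U+1F9E8: 4-byte form → F0 9F A7 A8.
U+144E: 3-byte form → E1 91 8E.
Concatenated (23 bytes): F3 B1 AB 90 DC 94 E7 AD 98 F0 90 8C 80 E0 A4 9C F0 9F A7 A8 E1 91 8E.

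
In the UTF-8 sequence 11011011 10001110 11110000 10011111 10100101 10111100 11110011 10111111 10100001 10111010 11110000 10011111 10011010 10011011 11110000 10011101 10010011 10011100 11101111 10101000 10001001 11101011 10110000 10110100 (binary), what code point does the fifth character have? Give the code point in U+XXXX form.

Offset 0: leading byte 0xDB = 11011011 → 2-byte char #1 = DB 8E.
Offset 2: leading byte 0xF0 = 11110000 → 4-byte char #2 = F0 9F A5 BC.
Offset 6: leading byte 0xF3 = 11110011 → 4-byte char #3 = F3 BF A1 BA.
Offset 10: leading byte 0xF0 = 11110000 → 4-byte char #4 = F0 9F 9A 9B.
Offset 14: leading byte 0xF0 = 11110000 → 4-byte char #5 = F0 9D 93 9C.
Leading byte 0xF0 = 11110000 matches 11110xxx → 4-byte sequence.
Byte 1: 0xF0 = 11110000, payload 000 (3 bits).
Byte 2: 0x9D = 10011101 (10xxxxxx ✓), payload 011101.
Byte 3: 0x93 = 10010011 (10xxxxxx ✓), payload 010011.
Byte 4: 0x9C = 10011100 (10xxxxxx ✓), payload 011100.
Concatenate: 000011101010011011100 = 0x1D4DC (21 bits → U+1D4DC).

U+1D4DC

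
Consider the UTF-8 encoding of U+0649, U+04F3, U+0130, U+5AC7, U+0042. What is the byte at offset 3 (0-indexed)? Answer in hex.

0xB3

U+0649 → 2-byte form D9 89 at offsets 0–1.
U+04F3 → 2-byte form D3 B3 at offsets 2–3.
Offset 3 falls in char 2's range; it's byte 2 of D3 B3 = 0xB3.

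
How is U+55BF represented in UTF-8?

U+55BF = 0x55BF = 21951 decimal. In range U+0800–U+FFFF → 3-byte form: 1110xxxx 10xxxxxx 10xxxxxx.
Binary (16 bits): 0101010110111111.
Split 4+6+6: 0101 | 010110 | 111111.
Byte 1: 11100101 = 0xE5.
Byte 2: 10010110 = 0x96.
Byte 3: 10111111 = 0xBF.

E5 96 BF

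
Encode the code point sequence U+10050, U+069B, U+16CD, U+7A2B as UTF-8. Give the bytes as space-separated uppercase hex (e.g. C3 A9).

F0 90 81 90 DA 9B E1 9B 8D E7 A8 AB

U+10050: 4-byte form → F0 90 81 90.
U+069B: 2-byte form → DA 9B.
U+16CD: 3-byte form → E1 9B 8D.
U+7A2B: 3-byte form → E7 A8 AB.
Concatenated (12 bytes): F0 90 81 90 DA 9B E1 9B 8D E7 A8 AB.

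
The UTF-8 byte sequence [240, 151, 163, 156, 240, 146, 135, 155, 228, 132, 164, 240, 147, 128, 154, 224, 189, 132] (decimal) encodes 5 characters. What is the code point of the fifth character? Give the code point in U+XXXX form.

U+0F44

Offset 0: leading byte 0xF0 = 11110000 → 4-byte char #1 = F0 97 A3 9C.
Offset 4: leading byte 0xF0 = 11110000 → 4-byte char #2 = F0 92 87 9B.
Offset 8: leading byte 0xE4 = 11100100 → 3-byte char #3 = E4 84 A4.
Offset 11: leading byte 0xF0 = 11110000 → 4-byte char #4 = F0 93 80 9A.
Offset 15: leading byte 0xE0 = 11100000 → 3-byte char #5 = E0 BD 84.
Leading byte 0xE0 = 11100000 matches 1110xxxx → 3-byte sequence.
Byte 1: 0xE0 = 11100000, payload 0000 (4 bits).
Byte 2: 0xBD = 10111101 (10xxxxxx ✓), payload 111101.
Byte 3: 0x84 = 10000100 (10xxxxxx ✓), payload 000100.
Concatenate: 0000111101000100 = 0xF44 (16 bits → U+0F44).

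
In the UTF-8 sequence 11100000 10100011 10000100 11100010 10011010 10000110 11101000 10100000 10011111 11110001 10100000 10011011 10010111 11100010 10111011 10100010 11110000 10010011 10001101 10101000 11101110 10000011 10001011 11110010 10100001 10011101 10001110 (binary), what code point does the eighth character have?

Offset 0: leading byte 0xE0 = 11100000 → 3-byte char #1 = E0 A3 84.
Offset 3: leading byte 0xE2 = 11100010 → 3-byte char #2 = E2 9A 86.
Offset 6: leading byte 0xE8 = 11101000 → 3-byte char #3 = E8 A0 9F.
Offset 9: leading byte 0xF1 = 11110001 → 4-byte char #4 = F1 A0 9B 97.
Offset 13: leading byte 0xE2 = 11100010 → 3-byte char #5 = E2 BB A2.
Offset 16: leading byte 0xF0 = 11110000 → 4-byte char #6 = F0 93 8D A8.
Offset 20: leading byte 0xEE = 11101110 → 3-byte char #7 = EE 83 8B.
Offset 23: leading byte 0xF2 = 11110010 → 4-byte char #8 = F2 A1 9D 8E.
Leading byte 0xF2 = 11110010 matches 11110xxx → 4-byte sequence.
Byte 1: 0xF2 = 11110010, payload 010 (3 bits).
Byte 2: 0xA1 = 10100001 (10xxxxxx ✓), payload 100001.
Byte 3: 0x9D = 10011101 (10xxxxxx ✓), payload 011101.
Byte 4: 0x8E = 10001110 (10xxxxxx ✓), payload 001110.
Concatenate: 010100001011101001110 = 0xA174E (21 bits → U+A174E).

U+A174E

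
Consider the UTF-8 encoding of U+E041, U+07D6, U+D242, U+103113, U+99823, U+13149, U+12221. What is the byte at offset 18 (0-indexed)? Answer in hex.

0x85

U+E041 → 3-byte form EE 81 81 at offsets 0–2.
U+07D6 → 2-byte form DF 96 at offsets 3–4.
U+D242 → 3-byte form ED 89 82 at offsets 5–7.
U+103113 → 4-byte form F4 83 84 93 at offsets 8–11.
U+99823 → 4-byte form F2 99 A0 A3 at offsets 12–15.
U+13149 → 4-byte form F0 93 85 89 at offsets 16–19.
Offset 18 falls in char 6's range; it's byte 3 of F0 93 85 89 = 0x85.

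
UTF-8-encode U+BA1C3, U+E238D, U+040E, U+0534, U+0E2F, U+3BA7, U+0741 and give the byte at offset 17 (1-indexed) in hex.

0xAE

1-indexed offset 17 is 0-indexed offset 16.
U+BA1C3 → 4-byte form F2 BA 87 83 at offsets 0–3.
U+E238D → 4-byte form F3 A2 8E 8D at offsets 4–7.
U+040E → 2-byte form D0 8E at offsets 8–9.
U+0534 → 2-byte form D4 B4 at offsets 10–11.
U+0E2F → 3-byte form E0 B8 AF at offsets 12–14.
U+3BA7 → 3-byte form E3 AE A7 at offsets 15–17.
Offset 16 falls in char 6's range; it's byte 2 of E3 AE A7 = 0xAE.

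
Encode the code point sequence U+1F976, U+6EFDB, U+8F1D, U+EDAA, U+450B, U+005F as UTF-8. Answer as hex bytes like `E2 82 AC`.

F0 9F A5 B6 F1 AE BF 9B E8 BC 9D EE B6 AA E4 94 8B 5F

U+1F976: 4-byte form → F0 9F A5 B6.
U+6EFDB: 4-byte form → F1 AE BF 9B.
U+8F1D: 3-byte form → E8 BC 9D.
U+EDAA: 3-byte form → EE B6 AA.
U+450B: 3-byte form → E4 94 8B.
U+005F: 1-byte form → 5F.
Concatenated (18 bytes): F0 9F A5 B6 F1 AE BF 9B E8 BC 9D EE B6 AA E4 94 8B 5F.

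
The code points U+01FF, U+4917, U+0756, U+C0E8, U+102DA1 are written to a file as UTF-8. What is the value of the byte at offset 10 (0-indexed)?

0xF4

U+01FF → 2-byte form C7 BF at offsets 0–1.
U+4917 → 3-byte form E4 A4 97 at offsets 2–4.
U+0756 → 2-byte form DD 96 at offsets 5–6.
U+C0E8 → 3-byte form EC 83 A8 at offsets 7–9.
U+102DA1 → 4-byte form F4 82 B6 A1 at offsets 10–13.
Offset 10 falls in char 5's range; it's byte 1 of F4 82 B6 A1 = 0xF4.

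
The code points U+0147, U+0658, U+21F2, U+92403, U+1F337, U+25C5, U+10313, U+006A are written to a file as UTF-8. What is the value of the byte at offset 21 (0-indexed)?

0x93

U+0147 → 2-byte form C5 87 at offsets 0–1.
U+0658 → 2-byte form D9 98 at offsets 2–3.
U+21F2 → 3-byte form E2 87 B2 at offsets 4–6.
U+92403 → 4-byte form F2 92 90 83 at offsets 7–10.
U+1F337 → 4-byte form F0 9F 8C B7 at offsets 11–14.
U+25C5 → 3-byte form E2 97 85 at offsets 15–17.
U+10313 → 4-byte form F0 90 8C 93 at offsets 18–21.
Offset 21 falls in char 7's range; it's byte 4 of F0 90 8C 93 = 0x93.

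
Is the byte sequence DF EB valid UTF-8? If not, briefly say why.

Leading byte 0xDF = 11011111 → 2-byte form.
Byte 2 is 0xEB = 11101011, which is not 10xxxxxx — expected a continuation byte.

invalid (non-continuation byte where continuation expected)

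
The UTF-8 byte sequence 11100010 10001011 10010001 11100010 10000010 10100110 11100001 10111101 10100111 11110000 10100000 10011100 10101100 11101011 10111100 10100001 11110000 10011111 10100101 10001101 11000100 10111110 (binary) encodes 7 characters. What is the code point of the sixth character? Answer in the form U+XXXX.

U+1F94D

Offset 0: leading byte 0xE2 = 11100010 → 3-byte char #1 = E2 8B 91.
Offset 3: leading byte 0xE2 = 11100010 → 3-byte char #2 = E2 82 A6.
Offset 6: leading byte 0xE1 = 11100001 → 3-byte char #3 = E1 BD A7.
Offset 9: leading byte 0xF0 = 11110000 → 4-byte char #4 = F0 A0 9C AC.
Offset 13: leading byte 0xEB = 11101011 → 3-byte char #5 = EB BC A1.
Offset 16: leading byte 0xF0 = 11110000 → 4-byte char #6 = F0 9F A5 8D.
Leading byte 0xF0 = 11110000 matches 11110xxx → 4-byte sequence.
Byte 1: 0xF0 = 11110000, payload 000 (3 bits).
Byte 2: 0x9F = 10011111 (10xxxxxx ✓), payload 011111.
Byte 3: 0xA5 = 10100101 (10xxxxxx ✓), payload 100101.
Byte 4: 0x8D = 10001101 (10xxxxxx ✓), payload 001101.
Concatenate: 000011111100101001101 = 0x1F94D (21 bits → U+1F94D).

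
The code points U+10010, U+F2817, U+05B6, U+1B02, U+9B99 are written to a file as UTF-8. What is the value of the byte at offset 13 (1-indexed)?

0x82

1-indexed offset 13 is 0-indexed offset 12.
U+10010 → 4-byte form F0 90 80 90 at offsets 0–3.
U+F2817 → 4-byte form F3 B2 A0 97 at offsets 4–7.
U+05B6 → 2-byte form D6 B6 at offsets 8–9.
U+1B02 → 3-byte form E1 AC 82 at offsets 10–12.
Offset 12 falls in char 4's range; it's byte 3 of E1 AC 82 = 0x82.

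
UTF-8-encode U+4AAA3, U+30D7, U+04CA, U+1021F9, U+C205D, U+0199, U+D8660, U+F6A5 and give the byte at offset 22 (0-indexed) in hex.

0xA0

U+4AAA3 → 4-byte form F1 8A AA A3 at offsets 0–3.
U+30D7 → 3-byte form E3 83 97 at offsets 4–6.
U+04CA → 2-byte form D3 8A at offsets 7–8.
U+1021F9 → 4-byte form F4 82 87 B9 at offsets 9–12.
U+C205D → 4-byte form F3 82 81 9D at offsets 13–16.
U+0199 → 2-byte form C6 99 at offsets 17–18.
U+D8660 → 4-byte form F3 98 99 A0 at offsets 19–22.
Offset 22 falls in char 7's range; it's byte 4 of F3 98 99 A0 = 0xA0.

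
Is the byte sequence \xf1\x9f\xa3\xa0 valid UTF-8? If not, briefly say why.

valid

Leading byte 0xF1 = 11110001 → 4-byte form.
Continuation bytes 0x9F=10011111, 0xA3=10100011, 0xA0=10100000 all match 10xxxxxx.
Decoded value 0x5F8E0 is ≥ 0x10000 (shortest form) and not a surrogate.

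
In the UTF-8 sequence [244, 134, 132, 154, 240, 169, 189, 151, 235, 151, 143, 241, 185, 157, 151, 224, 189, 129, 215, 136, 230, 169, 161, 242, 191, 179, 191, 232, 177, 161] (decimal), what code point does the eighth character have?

Offset 0: leading byte 0xF4 = 11110100 → 4-byte char #1 = F4 86 84 9A.
Offset 4: leading byte 0xF0 = 11110000 → 4-byte char #2 = F0 A9 BD 97.
Offset 8: leading byte 0xEB = 11101011 → 3-byte char #3 = EB 97 8F.
Offset 11: leading byte 0xF1 = 11110001 → 4-byte char #4 = F1 B9 9D 97.
Offset 15: leading byte 0xE0 = 11100000 → 3-byte char #5 = E0 BD 81.
Offset 18: leading byte 0xD7 = 11010111 → 2-byte char #6 = D7 88.
Offset 20: leading byte 0xE6 = 11100110 → 3-byte char #7 = E6 A9 A1.
Offset 23: leading byte 0xF2 = 11110010 → 4-byte char #8 = F2 BF B3 BF.
Leading byte 0xF2 = 11110010 matches 11110xxx → 4-byte sequence.
Byte 1: 0xF2 = 11110010, payload 010 (3 bits).
Byte 2: 0xBF = 10111111 (10xxxxxx ✓), payload 111111.
Byte 3: 0xB3 = 10110011 (10xxxxxx ✓), payload 110011.
Byte 4: 0xBF = 10111111 (10xxxxxx ✓), payload 111111.
Concatenate: 010111111110011111111 = 0xBFCFF (21 bits → U+BFCFF).

U+BFCFF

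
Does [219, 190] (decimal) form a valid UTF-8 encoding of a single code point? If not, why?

valid

Leading byte 0xDB = 11011011 → 2-byte form.
Continuation bytes 0xBE=10111110 all match 10xxxxxx.
Decoded value 0x6FE is ≥ 0x80 (shortest form) and not a surrogate.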